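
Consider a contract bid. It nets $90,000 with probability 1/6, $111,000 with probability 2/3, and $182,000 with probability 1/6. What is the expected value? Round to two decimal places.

EV = 1/6 × 90000 + 2/3 × 111000 + 1/6 × 182000 = 15000 + 74000 + 30333.3333 = 119333.3333

$119,333.33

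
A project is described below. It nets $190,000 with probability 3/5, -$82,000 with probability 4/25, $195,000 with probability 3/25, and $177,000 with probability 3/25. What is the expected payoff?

$145,520

EV = 3/5 × 190000 + 4/25 × (-82000) + 3/25 × 195000 + 3/25 × 177000 = 114000 − 13120 + 23400 + 21240 = 145520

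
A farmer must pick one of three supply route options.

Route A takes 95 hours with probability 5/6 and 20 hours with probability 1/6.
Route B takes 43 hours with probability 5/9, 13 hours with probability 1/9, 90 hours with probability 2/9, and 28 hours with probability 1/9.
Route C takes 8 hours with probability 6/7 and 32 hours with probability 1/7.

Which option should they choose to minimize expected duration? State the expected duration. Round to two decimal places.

Route C (11.43 hours)

Route A = 5/6 × 95 + 1/6 × 20 = 79.1667 + 3.3333 = 82.5
Route B = 5/9 × 43 + 1/9 × 13 + 2/9 × 90 + 1/9 × 28 = 23.8889 + 1.4444 + 20 + 3.1111 = 48.4444
Route C = 6/7 × 8 + 1/7 × 32 = 6.8571 + 4.5714 = 11.4286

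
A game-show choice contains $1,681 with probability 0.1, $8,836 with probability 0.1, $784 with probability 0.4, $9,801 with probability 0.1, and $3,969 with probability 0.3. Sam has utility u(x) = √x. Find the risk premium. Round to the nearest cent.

E[u] = 0.1·√1681 + 0.1·√8836 + 0.4·√784 + 0.1·√9801 + 0.3·√3969 = 0.1·41 + 0.1·94 + 0.4·28 + 0.1·99 + 0.3·63 = 53.5
CE = (53.5)² = 2862.25
Risk premium = EV − CE = 3536.1 − 2862.25 = 673.85

$673.85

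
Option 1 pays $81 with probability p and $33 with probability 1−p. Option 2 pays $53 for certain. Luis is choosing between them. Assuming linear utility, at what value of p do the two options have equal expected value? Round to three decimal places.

p·81 + (1−p)·33 = 53
48p + 33 = 53
p = (53 − 33) / 48

p = 0.417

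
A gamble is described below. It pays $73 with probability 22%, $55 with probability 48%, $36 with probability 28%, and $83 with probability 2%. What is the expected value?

$54.20

EV = 0.22 × 73 + 0.48 × 55 + 0.28 × 36 + 0.02 × 83 = 16.06 + 26.4 + 10.08 + 1.66 = 54.2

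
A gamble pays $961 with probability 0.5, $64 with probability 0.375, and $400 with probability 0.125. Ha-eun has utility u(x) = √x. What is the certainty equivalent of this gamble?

E[u] = 0.5·√961 + 0.375·√64 + 0.125·√400 = 0.5·31 + 0.375·8 + 0.125·20 = 21
CE = (21)² = 441

$441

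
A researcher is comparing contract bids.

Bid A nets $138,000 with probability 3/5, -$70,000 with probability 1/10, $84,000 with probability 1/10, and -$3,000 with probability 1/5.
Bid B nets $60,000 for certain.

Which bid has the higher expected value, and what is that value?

Bid A = 3/5 × 138000 + 1/10 × (-70000) + 1/10 × 84000 + 1/5 × (-3000) = 82800 − 7000 + 8400 − 600 = 83600
Bid B: 60000 (certain)

Bid A ($83,600)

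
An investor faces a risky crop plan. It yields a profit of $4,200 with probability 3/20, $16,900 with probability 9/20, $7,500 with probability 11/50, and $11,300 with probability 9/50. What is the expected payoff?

$11,919

EV = 3/20 × 4200 + 9/20 × 16900 + 11/50 × 7500 + 9/50 × 11300 = 630 + 7605 + 1650 + 2034 = 11919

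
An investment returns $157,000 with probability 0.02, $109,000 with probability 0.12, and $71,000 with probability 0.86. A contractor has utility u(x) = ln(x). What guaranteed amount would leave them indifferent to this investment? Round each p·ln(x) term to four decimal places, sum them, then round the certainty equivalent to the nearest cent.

$75,947.68

E[u] = 0.02·ln(157000) + 0.12·ln(109000) + 0.86·ln(71000) = 0.2393 + 1.3919 + 9.6066 = 11.2378
CE = e^11.2378 ≈ 75947.68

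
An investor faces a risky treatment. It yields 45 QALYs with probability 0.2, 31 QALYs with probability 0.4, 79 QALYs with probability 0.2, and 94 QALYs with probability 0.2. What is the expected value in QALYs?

EV = 0.2 × 45 + 0.4 × 31 + 0.2 × 79 + 0.2 × 94 = 9 + 12.4 + 15.8 + 18.8 = 56

56 QALYs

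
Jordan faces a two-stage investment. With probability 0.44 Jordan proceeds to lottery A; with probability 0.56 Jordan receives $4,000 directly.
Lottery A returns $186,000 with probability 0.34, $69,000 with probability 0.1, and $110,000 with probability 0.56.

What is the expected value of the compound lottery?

EV(A) = 0.34 × 186000 + 0.1 × 69000 + 0.56 × 110000 = 63240 + 6900 + 61600 = 131740
Branch B: 4000 (certain)
Overall = 0.44 × 131740 + 0.56 × 4000 = 57965.6 + 2240 = 60205.6

$60,205.60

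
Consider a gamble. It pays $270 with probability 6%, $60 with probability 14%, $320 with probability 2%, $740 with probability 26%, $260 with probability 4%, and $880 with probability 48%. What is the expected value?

$656.20

EV = 0.06 × 270 + 0.14 × 60 + 0.02 × 320 + 0.26 × 740 + 0.04 × 260 + 0.48 × 880 = 16.2 + 8.4 + 6.4 + 192.4 + 10.4 + 422.4 = 656.2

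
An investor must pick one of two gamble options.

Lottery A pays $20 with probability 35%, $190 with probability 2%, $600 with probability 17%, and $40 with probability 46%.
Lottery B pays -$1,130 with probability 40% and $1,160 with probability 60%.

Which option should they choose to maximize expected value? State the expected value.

Lottery B ($244)

Lottery A = 0.35 × 20 + 0.02 × 190 + 0.17 × 600 + 0.46 × 40 = 7 + 3.8 + 102 + 18.4 = 131.2
Lottery B = 0.4 × (-1130) + 0.6 × 1160 = -452 + 696 = 244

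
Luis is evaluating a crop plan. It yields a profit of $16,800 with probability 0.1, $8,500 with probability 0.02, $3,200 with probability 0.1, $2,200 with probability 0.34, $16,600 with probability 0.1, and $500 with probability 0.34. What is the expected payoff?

$4,748

EV = 0.1 × 16800 + 0.02 × 8500 + 0.1 × 3200 + 0.34 × 2200 + 0.1 × 16600 + 0.34 × 500 = 1680 + 170 + 320 + 748 + 1660 + 170 = 4748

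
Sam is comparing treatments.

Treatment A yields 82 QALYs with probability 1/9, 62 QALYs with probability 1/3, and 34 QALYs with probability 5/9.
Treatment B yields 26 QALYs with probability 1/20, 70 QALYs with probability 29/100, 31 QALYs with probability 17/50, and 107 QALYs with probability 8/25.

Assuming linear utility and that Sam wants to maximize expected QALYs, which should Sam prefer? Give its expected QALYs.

Treatment B (66.38 QALYs)

Treatment A = 1/9 × 82 + 1/3 × 62 + 5/9 × 34 = 9.1111 + 20.6667 + 18.8889 = 48.6667
Treatment B = 1/20 × 26 + 29/100 × 70 + 17/50 × 31 + 8/25 × 107 = 1.3 + 20.3 + 10.54 + 34.24 = 66.38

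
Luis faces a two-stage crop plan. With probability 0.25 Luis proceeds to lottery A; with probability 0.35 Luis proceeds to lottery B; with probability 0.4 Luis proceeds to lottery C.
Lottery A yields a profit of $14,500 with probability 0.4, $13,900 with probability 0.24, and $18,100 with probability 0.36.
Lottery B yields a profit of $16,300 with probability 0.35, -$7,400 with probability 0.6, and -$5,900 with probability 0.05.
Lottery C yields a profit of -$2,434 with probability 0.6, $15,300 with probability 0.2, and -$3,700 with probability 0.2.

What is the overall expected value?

$4,596.34

EV(A) = 0.4 × 14500 + 0.24 × 13900 + 0.36 × 18100 = 5800 + 3336 + 6516 = 15652
EV(B) = 0.35 × 16300 + 0.6 × (-7400) + 0.05 × (-5900) = 5705 − 4440 − 295 = 970
EV(C) = 0.6 × (-2434) + 0.2 × 15300 + 0.2 × (-3700) = -1460.4 + 3060 − 740 = 859.6
Overall = 0.25 × 15652 + 0.35 × 970 + 0.4 × 859.6 = 3913 + 339.5 + 343.84 = 4596.34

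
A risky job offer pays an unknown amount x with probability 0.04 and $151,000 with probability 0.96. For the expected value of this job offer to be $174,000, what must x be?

x = $726,000

0.04·x + 0.96·151000 = 174000
0.04·x = 174000 − 144960 = 29040
x = 29040 / 0.04 = 726000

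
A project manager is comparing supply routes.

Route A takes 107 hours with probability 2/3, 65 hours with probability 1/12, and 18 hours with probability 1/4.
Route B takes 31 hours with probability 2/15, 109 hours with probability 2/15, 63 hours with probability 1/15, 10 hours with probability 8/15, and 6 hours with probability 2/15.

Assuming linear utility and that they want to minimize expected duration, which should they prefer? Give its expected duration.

Route A = 2/3 × 107 + 1/12 × 65 + 1/4 × 18 = 71.3333 + 5.4167 + 4.5 = 81.25
Route B = 2/15 × 31 + 2/15 × 109 + 1/15 × 63 + 8/15 × 10 + 2/15 × 6 = 4.1333 + 14.5333 + 4.2 + 5.3333 + 0.8 = 29

Route B (29 hours)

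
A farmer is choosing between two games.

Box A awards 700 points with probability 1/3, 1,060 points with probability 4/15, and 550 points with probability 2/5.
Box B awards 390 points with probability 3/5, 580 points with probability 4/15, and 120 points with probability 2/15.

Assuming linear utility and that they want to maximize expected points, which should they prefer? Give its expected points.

Box A (736 points)

Box A = 1/3 × 700 + 4/15 × 1060 + 2/5 × 550 = 233.3333 + 282.6667 + 220 = 736
Box B = 3/5 × 390 + 4/15 × 580 + 2/15 × 120 = 234 + 154.6667 + 16 = 404.6667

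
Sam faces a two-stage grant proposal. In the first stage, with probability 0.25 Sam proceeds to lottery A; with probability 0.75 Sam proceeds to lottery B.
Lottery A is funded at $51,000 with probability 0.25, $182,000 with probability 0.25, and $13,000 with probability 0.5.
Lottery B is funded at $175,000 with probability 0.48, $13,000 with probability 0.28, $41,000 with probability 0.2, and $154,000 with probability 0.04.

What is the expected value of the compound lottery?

$92,687.50

EV(A) = 0.25 × 51000 + 0.25 × 182000 + 0.5 × 13000 = 12750 + 45500 + 6500 = 64750
EV(B) = 0.48 × 175000 + 0.28 × 13000 + 0.2 × 41000 + 0.04 × 154000 = 84000 + 3640 + 8200 + 6160 = 102000
Overall = 0.25 × 64750 + 0.75 × 102000 = 16187.5 + 76500 = 92687.5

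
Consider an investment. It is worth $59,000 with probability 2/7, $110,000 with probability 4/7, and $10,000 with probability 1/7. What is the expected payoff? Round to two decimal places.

EV = 2/7 × 59000 + 4/7 × 110000 + 1/7 × 10000 = 16857.1429 + 62857.1429 + 1428.5714 = 81142.8571

$81,142.86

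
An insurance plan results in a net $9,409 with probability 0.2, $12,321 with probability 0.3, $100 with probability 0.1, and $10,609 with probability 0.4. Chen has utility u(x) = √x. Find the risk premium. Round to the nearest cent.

$825.69

E[u] = 0.2·√9409 + 0.3·√12321 + 0.1·√100 + 0.4·√10609 = 0.2·97 + 0.3·111 + 0.1·10 + 0.4·103 = 94.9
CE = (94.9)² = 9006.01
Risk premium = EV − CE = 9831.7 − 9006.01 = 825.69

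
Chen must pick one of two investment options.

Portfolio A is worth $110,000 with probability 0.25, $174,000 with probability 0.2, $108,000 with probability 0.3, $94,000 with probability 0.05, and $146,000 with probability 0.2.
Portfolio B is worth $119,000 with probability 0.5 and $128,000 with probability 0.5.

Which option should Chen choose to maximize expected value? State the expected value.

Portfolio A = 0.25 × 110000 + 0.2 × 174000 + 0.3 × 108000 + 0.05 × 94000 + 0.2 × 146000 = 27500 + 34800 + 32400 + 4700 + 29200 = 128600
Portfolio B = 0.5 × 119000 + 0.5 × 128000 = 59500 + 64000 = 123500

Portfolio A ($128,600)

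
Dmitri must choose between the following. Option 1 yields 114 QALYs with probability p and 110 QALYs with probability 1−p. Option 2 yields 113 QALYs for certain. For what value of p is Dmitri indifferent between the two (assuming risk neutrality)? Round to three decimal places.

p·114 + (1−p)·110 = 113
4p + 110 = 113
p = (113 − 110) / 4

p = 0.750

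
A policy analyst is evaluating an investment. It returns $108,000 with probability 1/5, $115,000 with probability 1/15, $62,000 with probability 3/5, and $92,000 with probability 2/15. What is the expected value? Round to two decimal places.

$78,733.33

EV = 1/5 × 108000 + 1/15 × 115000 + 3/5 × 62000 + 2/15 × 92000 = 21600 + 7666.6667 + 37200 + 12266.6667 = 78733.3333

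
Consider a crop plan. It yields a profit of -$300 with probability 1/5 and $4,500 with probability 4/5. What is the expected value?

$3,540

EV = 1/5 × (-300) + 4/5 × 4500 = -60 + 3600 = 3540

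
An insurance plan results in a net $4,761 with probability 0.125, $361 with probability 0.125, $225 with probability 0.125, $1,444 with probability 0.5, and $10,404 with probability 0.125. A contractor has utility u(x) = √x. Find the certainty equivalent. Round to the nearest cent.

E[u] = 0.125·√4761 + 0.125·√361 + 0.125·√225 + 0.5·√1444 + 0.125·√10404 = 0.125·69 + 0.125·19 + 0.125·15 + 0.5·38 + 0.125·102 = 44.625
CE = (44.625)² = 1991.390625

$1,991.39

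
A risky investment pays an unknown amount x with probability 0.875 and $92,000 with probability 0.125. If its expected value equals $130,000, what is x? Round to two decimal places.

0.875·x + 0.125·92000 = 130000
0.875·x = 130000 − 11500 = 118500
x = 118500 / 0.875 = 135428.5714

x = $135,428.57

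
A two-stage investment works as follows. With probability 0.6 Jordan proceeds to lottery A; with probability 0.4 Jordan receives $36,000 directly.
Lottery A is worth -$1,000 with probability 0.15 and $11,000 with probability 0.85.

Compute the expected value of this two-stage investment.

$19,920

EV(A) = 0.15 × (-1000) + 0.85 × 11000 = -150 + 9350 = 9200
Branch B: 36000 (certain)
Overall = 0.6 × 9200 + 0.4 × 36000 = 5520 + 14400 = 19920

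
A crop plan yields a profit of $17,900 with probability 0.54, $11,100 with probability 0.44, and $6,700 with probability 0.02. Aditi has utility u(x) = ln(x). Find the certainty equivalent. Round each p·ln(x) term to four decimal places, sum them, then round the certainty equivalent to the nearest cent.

$14,224.20

E[u] = 0.54·ln(17900) + 0.44·ln(11100) + 0.02·ln(6700) = 5.2880 + 4.0985 + 0.1762 = 9.5627
CE = e^9.5627 ≈ 14224.20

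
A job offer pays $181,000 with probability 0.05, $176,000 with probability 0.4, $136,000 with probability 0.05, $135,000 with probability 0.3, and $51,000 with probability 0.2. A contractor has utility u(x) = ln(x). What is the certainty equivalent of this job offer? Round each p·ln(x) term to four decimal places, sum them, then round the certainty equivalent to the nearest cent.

$125,417.07

E[u] = 0.05·ln(181000) + 0.4·ln(176000) + 0.05·ln(136000) + 0.3·ln(135000) + 0.2·ln(51000) = 0.6053 + 4.8313 + 0.5910 + 3.5439 + 2.1679 = 11.7394
CE = e^11.7394 ≈ 125417.07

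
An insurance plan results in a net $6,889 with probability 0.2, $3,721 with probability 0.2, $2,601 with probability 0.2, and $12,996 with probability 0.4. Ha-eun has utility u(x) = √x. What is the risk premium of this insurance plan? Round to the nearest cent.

$683.44

E[u] = 0.2·√6889 + 0.2·√3721 + 0.2·√2601 + 0.4·√12996 = 0.2·83 + 0.2·61 + 0.2·51 + 0.4·114 = 84.6
CE = (84.6)² = 7157.16
Risk premium = EV − CE = 7840.6 − 7157.16 = 683.44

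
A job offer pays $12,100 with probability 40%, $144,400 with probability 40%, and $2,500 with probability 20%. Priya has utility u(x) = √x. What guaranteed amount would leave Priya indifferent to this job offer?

$42,436

E[u] = 0.4·√12100 + 0.4·√144400 + 0.2·√2500 = 0.4·110 + 0.4·380 + 0.2·50 = 206
CE = (206)² = 42436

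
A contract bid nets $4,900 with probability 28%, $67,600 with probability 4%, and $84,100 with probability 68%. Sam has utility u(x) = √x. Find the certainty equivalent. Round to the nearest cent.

E[u] = 0.28·√4900 + 0.04·√67600 + 0.68·√84100 = 0.28·70 + 0.04·260 + 0.68·290 = 227.2
CE = (227.2)² = 51619.84

$51,619.84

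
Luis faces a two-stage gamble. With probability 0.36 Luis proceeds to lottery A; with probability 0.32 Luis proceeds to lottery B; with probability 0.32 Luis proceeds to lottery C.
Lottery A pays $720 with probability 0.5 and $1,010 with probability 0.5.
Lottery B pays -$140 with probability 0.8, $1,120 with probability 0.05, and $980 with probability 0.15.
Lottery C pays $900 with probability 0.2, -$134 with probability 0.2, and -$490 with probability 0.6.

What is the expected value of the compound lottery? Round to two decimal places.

$295.46

EV(A) = 0.5 × 720 + 0.5 × 1010 = 360 + 505 = 865
EV(B) = 0.8 × (-140) + 0.05 × 1120 + 0.15 × 980 = -112 + 56 + 147 = 91
EV(C) = 0.2 × 900 + 0.2 × (-134) + 0.6 × (-490) = 180 − 26.8 − 294 = -140.8
Overall = 0.36 × 865 + 0.32 × 91 + 0.32 × (-140.8) = 311.4 + 29.12 − 45.056 = 295.464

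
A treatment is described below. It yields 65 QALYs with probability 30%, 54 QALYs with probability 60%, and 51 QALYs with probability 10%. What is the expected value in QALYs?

EV = 0.3 × 65 + 0.6 × 54 + 0.1 × 51 = 19.5 + 32.4 + 5.1 = 57

57 QALYs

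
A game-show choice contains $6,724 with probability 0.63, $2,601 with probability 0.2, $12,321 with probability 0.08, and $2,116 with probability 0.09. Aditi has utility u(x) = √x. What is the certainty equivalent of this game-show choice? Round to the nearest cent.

E[u] = 0.63·√6724 + 0.2·√2601 + 0.08·√12321 + 0.09·√2116 = 0.63·82 + 0.2·51 + 0.08·111 + 0.09·46 = 74.88
CE = (74.88)² = 5607.0144

$5,607.01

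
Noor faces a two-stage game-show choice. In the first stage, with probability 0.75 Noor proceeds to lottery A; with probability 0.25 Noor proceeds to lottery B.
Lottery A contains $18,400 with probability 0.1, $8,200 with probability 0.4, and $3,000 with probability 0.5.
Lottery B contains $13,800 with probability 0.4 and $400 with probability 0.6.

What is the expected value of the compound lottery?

$6,405

EV(A) = 0.1 × 18400 + 0.4 × 8200 + 0.5 × 3000 = 1840 + 3280 + 1500 = 6620
EV(B) = 0.4 × 13800 + 0.6 × 400 = 5520 + 240 = 5760
Overall = 0.75 × 6620 + 0.25 × 5760 = 4965 + 1440 = 6405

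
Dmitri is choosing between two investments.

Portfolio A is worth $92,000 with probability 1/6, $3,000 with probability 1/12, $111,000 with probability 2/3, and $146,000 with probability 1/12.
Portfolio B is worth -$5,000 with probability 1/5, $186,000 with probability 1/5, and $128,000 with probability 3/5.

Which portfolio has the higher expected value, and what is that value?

Portfolio A = 1/6 × 92000 + 1/12 × 3000 + 2/3 × 111000 + 1/12 × 146000 = 15333.3333 + 250 + 74000 + 12166.6667 = 101750
Portfolio B = 1/5 × (-5000) + 1/5 × 186000 + 3/5 × 128000 = -1000 + 37200 + 76800 = 113000

Portfolio B ($113,000)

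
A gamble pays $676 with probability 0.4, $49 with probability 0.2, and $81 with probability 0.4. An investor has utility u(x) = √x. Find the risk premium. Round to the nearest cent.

E[u] = 0.4·√676 + 0.2·√49 + 0.4·√81 = 0.4·26 + 0.2·7 + 0.4·9 = 15.4
CE = (15.4)² = 237.16
Risk premium = EV − CE = 312.6 − 237.16 = 75.44

$75.44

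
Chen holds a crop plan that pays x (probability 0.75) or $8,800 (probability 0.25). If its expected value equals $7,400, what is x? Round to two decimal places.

0.75·x + 0.25·8800 = 7400
0.75·x = 7400 − 2200 = 5200
x = 5200 / 0.75 = 6933.3333

x = $6,933.33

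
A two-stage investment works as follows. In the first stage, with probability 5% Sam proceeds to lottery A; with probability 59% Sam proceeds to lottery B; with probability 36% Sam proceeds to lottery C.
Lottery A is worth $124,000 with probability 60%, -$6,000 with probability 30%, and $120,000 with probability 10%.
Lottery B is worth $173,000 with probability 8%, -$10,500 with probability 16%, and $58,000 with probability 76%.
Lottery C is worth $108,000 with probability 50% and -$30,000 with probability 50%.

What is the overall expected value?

$51,451.60

EV(A) = 0.6 × 124000 + 0.3 × (-6000) + 0.1 × 120000 = 74400 − 1800 + 12000 = 84600
EV(B) = 0.08 × 173000 + 0.16 × (-10500) + 0.76 × 58000 = 13840 − 1680 + 44080 = 56240
EV(C) = 0.5 × 108000 + 0.5 × (-30000) = 54000 − 15000 = 39000
Overall = 0.05 × 84600 + 0.59 × 56240 + 0.36 × 39000 = 4230 + 33181.6 + 14040 = 51451.6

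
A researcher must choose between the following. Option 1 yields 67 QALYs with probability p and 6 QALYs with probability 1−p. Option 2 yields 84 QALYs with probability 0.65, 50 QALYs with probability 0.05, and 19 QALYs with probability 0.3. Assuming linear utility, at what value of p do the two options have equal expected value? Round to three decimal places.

p = 0.931

EV(Option 2) = 0.65 × 84 + 0.05 × 50 + 0.3 × 19 = 54.6 + 2.5 + 5.7 = 62.8
p·67 + (1−p)·6 = 62.8
61p + 6 = 62.8
p = (62.8 − 6) / 61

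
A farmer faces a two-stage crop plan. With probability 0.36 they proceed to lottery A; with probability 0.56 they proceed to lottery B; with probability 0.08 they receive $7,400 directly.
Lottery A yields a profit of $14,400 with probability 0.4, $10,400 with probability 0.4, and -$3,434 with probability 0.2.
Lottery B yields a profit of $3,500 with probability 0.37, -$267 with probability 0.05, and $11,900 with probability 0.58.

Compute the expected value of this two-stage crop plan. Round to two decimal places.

$8,498.80

EV(A) = 0.4 × 14400 + 0.4 × 10400 + 0.2 × (-3434) = 5760 + 4160 − 686.8 = 9233.2
EV(B) = 0.37 × 3500 + 0.05 × (-267) + 0.58 × 11900 = 1295 − 13.35 + 6902 = 8183.65
Branch C: 7400 (certain)
Overall = 0.36 × 9233.2 + 0.56 × 8183.65 + 0.08 × 7400 = 3323.952 + 4582.844 + 592 = 8498.796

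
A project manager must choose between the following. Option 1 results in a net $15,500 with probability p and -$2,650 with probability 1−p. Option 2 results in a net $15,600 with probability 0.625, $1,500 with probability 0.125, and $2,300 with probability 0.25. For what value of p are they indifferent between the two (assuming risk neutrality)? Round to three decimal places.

EV(Option 2) = 0.625 × 15600 + 0.125 × 1500 + 0.25 × 2300 = 9750 + 187.5 + 575 = 10512.5
p·15500 + (1−p)·(-2650) = 10512.5
18150p − 2650 = 10512.5
p = (10512.5 + 2650) / 18150

p = 0.725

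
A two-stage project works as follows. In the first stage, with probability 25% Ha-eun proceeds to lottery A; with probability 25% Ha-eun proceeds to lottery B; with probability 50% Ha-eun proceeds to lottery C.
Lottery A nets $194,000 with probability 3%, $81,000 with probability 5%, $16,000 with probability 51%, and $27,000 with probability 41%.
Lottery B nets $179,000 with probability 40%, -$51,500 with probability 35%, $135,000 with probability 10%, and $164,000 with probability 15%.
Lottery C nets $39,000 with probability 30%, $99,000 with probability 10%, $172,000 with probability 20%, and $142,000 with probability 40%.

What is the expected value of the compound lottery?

$86,593.75

EV(A) = 0.03 × 194000 + 0.05 × 81000 + 0.51 × 16000 + 0.41 × 27000 = 5820 + 4050 + 8160 + 11070 = 29100
EV(B) = 0.4 × 179000 + 0.35 × (-51500) + 0.1 × 135000 + 0.15 × 164000 = 71600 − 18025 + 13500 + 24600 = 91675
EV(C) = 0.3 × 39000 + 0.1 × 99000 + 0.2 × 172000 + 0.4 × 142000 = 11700 + 9900 + 34400 + 56800 = 112800
Overall = 0.25 × 29100 + 0.25 × 91675 + 0.5 × 112800 = 7275 + 22918.75 + 56400 = 86593.75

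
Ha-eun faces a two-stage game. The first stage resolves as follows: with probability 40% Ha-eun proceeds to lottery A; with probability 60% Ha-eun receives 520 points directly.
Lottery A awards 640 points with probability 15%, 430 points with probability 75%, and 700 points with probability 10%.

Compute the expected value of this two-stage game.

EV(A) = 0.15 × 640 + 0.75 × 430 + 0.1 × 700 = 96 + 322.5 + 70 = 488.5
Branch B: 520 (certain)
Overall = 0.4 × 488.5 + 0.6 × 520 = 195.4 + 312 = 507.4

507.4 points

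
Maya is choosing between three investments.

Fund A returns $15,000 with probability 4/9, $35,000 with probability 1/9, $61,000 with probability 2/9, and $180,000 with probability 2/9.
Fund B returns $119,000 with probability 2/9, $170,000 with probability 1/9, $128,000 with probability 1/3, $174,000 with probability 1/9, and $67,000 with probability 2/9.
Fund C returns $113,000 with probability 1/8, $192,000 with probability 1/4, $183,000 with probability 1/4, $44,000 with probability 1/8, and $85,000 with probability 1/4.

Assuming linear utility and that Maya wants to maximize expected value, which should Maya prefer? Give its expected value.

Fund A = 4/9 × 15000 + 1/9 × 35000 + 2/9 × 61000 + 2/9 × 180000 = 6666.6667 + 3888.8889 + 13555.5556 + 40000 = 64111.1111
Fund B = 2/9 × 119000 + 1/9 × 170000 + 1/3 × 128000 + 1/9 × 174000 + 2/9 × 67000 = 26444.4444 + 18888.8889 + 42666.6667 + 19333.3333 + 14888.8889 = 122222.2222
Fund C = 1/8 × 113000 + 1/4 × 192000 + 1/4 × 183000 + 1/8 × 44000 + 1/4 × 85000 = 14125 + 48000 + 45750 + 5500 + 21250 = 134625

Fund C ($134,625)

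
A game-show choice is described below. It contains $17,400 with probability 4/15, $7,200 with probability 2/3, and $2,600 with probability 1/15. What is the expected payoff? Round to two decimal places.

EV = 4/15 × 17400 + 2/3 × 7200 + 1/15 × 2600 = 4640 + 4800 + 173.3333 = 9613.3333

$9,613.33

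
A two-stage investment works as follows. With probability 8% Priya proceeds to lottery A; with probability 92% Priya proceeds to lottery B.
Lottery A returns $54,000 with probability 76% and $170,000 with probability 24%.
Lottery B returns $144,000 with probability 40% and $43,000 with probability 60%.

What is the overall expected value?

$83,275.20

EV(A) = 0.76 × 54000 + 0.24 × 170000 = 41040 + 40800 = 81840
EV(B) = 0.4 × 144000 + 0.6 × 43000 = 57600 + 25800 = 83400
Overall = 0.08 × 81840 + 0.92 × 83400 = 6547.2 + 76728 = 83275.2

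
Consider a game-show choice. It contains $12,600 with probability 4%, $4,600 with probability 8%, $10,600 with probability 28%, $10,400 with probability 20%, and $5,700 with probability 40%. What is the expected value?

EV = 0.04 × 12600 + 0.08 × 4600 + 0.28 × 10600 + 0.2 × 10400 + 0.4 × 5700 = 504 + 368 + 2968 + 2080 + 2280 = 8200

$8,200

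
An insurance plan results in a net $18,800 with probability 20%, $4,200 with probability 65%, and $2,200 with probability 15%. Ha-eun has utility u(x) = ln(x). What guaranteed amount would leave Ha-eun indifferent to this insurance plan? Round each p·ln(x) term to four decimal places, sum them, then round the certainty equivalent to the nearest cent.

E[u] = 0.2·ln(18800) + 0.65·ln(4200) + 0.15·ln(2200) = 1.9683 + 5.4228 + 1.1544 = 8.5455
CE = e^8.5455 ≈ 5143.56

$5,143.56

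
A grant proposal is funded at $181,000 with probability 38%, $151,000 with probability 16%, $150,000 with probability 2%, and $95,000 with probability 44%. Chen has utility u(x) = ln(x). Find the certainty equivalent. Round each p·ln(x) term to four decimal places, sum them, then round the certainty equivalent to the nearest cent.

$131,913.28

E[u] = 0.38·ln(181000) + 0.16·ln(151000) + 0.02·ln(150000) + 0.44·ln(95000) = 4.6004 + 1.9080 + 0.2384 + 5.0431 = 11.7899
CE = e^11.7899 ≈ 131913.28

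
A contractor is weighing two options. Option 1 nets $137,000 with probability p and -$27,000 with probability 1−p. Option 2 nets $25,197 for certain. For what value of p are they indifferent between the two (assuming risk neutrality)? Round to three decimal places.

p·137000 + (1−p)·(-27000) = 25197
164000p − 27000 = 25197
p = (25197 + 27000) / 164000

p = 0.318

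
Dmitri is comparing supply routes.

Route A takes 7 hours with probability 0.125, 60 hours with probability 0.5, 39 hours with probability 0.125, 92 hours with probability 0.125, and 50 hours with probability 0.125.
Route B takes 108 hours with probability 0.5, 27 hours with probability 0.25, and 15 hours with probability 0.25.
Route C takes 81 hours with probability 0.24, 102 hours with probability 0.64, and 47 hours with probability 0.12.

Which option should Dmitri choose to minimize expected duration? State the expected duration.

Route A = 0.125 × 7 + 0.5 × 60 + 0.125 × 39 + 0.125 × 92 + 0.125 × 50 = 0.875 + 30 + 4.875 + 11.5 + 6.25 = 53.5
Route B = 0.5 × 108 + 0.25 × 27 + 0.25 × 15 = 54 + 6.75 + 3.75 = 64.5
Route C = 0.24 × 81 + 0.64 × 102 + 0.12 × 47 = 19.44 + 65.28 + 5.64 = 90.36

Route A (53.5 hours)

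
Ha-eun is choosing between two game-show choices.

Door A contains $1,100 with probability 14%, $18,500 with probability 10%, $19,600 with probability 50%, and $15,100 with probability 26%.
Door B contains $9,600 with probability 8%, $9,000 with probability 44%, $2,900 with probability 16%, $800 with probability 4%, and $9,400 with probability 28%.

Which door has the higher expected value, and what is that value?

Door A = 0.14 × 1100 + 0.1 × 18500 + 0.5 × 19600 + 0.26 × 15100 = 154 + 1850 + 9800 + 3926 = 15730
Door B = 0.08 × 9600 + 0.44 × 9000 + 0.16 × 2900 + 0.04 × 800 + 0.28 × 9400 = 768 + 3960 + 464 + 32 + 2632 = 7856

Door A ($15,730)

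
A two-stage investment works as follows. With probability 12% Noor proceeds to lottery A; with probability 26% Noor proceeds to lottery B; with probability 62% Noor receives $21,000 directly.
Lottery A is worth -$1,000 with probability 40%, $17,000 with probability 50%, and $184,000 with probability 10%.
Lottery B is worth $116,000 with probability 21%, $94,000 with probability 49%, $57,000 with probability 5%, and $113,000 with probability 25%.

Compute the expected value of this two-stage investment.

$42,595.20

EV(A) = 0.4 × (-1000) + 0.5 × 17000 + 0.1 × 184000 = -400 + 8500 + 18400 = 26500
EV(B) = 0.21 × 116000 + 0.49 × 94000 + 0.05 × 57000 + 0.25 × 113000 = 24360 + 46060 + 2850 + 28250 = 101520
Branch C: 21000 (certain)
Overall = 0.12 × 26500 + 0.26 × 101520 + 0.62 × 21000 = 3180 + 26395.2 + 13020 = 42595.2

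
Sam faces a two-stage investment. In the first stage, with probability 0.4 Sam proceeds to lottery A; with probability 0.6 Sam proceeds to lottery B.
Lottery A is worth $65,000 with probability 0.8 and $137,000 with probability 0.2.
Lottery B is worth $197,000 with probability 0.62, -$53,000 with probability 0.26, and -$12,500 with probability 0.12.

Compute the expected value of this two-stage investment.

$95,876

EV(A) = 0.8 × 65000 + 0.2 × 137000 = 52000 + 27400 = 79400
EV(B) = 0.62 × 197000 + 0.26 × (-53000) + 0.12 × (-12500) = 122140 − 13780 − 1500 = 106860
Overall = 0.4 × 79400 + 0.6 × 106860 = 31760 + 64116 = 95876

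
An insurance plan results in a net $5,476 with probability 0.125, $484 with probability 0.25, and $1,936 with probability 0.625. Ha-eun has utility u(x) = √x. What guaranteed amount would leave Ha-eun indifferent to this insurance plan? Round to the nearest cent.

$1,785.06

E[u] = 0.125·√5476 + 0.25·√484 + 0.625·√1936 = 0.125·74 + 0.25·22 + 0.625·44 = 42.25
CE = (42.25)² = 1785.0625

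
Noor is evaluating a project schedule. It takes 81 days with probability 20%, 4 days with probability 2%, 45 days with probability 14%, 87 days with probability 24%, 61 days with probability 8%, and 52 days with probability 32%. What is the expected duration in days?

EV = 0.2 × 81 + 0.02 × 4 + 0.14 × 45 + 0.24 × 87 + 0.08 × 61 + 0.32 × 52 = 16.2 + 0.08 + 6.3 + 20.88 + 4.88 + 16.64 = 64.98

64.98 days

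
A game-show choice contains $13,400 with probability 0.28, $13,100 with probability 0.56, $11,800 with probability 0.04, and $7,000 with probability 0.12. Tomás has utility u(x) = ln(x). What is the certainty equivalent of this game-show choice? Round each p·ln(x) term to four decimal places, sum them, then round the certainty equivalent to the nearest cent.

$12,175.73

E[u] = 0.28·ln(13400) + 0.56·ln(13100) + 0.04·ln(11800) + 0.12·ln(7000) = 2.6608 + 5.3090 + 0.3750 + 1.0624 = 9.4072
CE = e^9.4072 ≈ 12175.73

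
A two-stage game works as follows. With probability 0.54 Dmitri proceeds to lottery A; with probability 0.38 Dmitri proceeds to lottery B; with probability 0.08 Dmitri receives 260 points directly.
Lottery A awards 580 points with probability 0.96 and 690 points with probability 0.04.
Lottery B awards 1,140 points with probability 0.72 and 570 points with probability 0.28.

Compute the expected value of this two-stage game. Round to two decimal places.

708.93 points

EV(A) = 0.96 × 580 + 0.04 × 690 = 556.8 + 27.6 = 584.4
EV(B) = 0.72 × 1140 + 0.28 × 570 = 820.8 + 159.6 = 980.4
Branch C: 260 (certain)
Overall = 0.54 × 584.4 + 0.38 × 980.4 + 0.08 × 260 = 315.576 + 372.552 + 20.8 = 708.928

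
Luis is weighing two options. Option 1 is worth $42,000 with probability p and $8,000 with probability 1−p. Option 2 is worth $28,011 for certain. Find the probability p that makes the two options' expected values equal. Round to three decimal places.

p = 0.589

p·42000 + (1−p)·8000 = 28011
34000p + 8000 = 28011
p = (28011 − 8000) / 34000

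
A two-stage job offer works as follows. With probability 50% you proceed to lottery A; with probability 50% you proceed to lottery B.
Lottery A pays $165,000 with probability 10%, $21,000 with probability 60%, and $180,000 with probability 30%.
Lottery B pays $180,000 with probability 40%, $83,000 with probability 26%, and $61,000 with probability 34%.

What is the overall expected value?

$98,710

EV(A) = 0.1 × 165000 + 0.6 × 21000 + 0.3 × 180000 = 16500 + 12600 + 54000 = 83100
EV(B) = 0.4 × 180000 + 0.26 × 83000 + 0.34 × 61000 = 72000 + 21580 + 20740 = 114320
Overall = 0.5 × 83100 + 0.5 × 114320 = 41550 + 57160 = 98710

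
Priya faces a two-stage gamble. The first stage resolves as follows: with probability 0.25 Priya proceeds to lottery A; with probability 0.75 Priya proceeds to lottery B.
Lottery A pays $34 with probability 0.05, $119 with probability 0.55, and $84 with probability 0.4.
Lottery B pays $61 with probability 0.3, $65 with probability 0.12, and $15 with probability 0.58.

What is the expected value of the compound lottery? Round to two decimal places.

$51.29

EV(A) = 0.05 × 34 + 0.55 × 119 + 0.4 × 84 = 1.7 + 65.45 + 33.6 = 100.75
EV(B) = 0.3 × 61 + 0.12 × 65 + 0.58 × 15 = 18.3 + 7.8 + 8.7 = 34.8
Overall = 0.25 × 100.75 + 0.75 × 34.8 = 25.1875 + 26.1 = 51.2875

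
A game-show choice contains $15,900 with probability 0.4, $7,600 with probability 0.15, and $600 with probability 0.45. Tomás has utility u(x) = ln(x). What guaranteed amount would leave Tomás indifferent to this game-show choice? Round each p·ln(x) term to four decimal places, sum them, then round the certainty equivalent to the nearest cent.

$3,257.12

E[u] = 0.4·ln(15900) + 0.15·ln(7600) + 0.45·ln(600) = 3.8696 + 1.3404 + 2.8786 = 8.0886
CE = e^8.0886 ≈ 3257.12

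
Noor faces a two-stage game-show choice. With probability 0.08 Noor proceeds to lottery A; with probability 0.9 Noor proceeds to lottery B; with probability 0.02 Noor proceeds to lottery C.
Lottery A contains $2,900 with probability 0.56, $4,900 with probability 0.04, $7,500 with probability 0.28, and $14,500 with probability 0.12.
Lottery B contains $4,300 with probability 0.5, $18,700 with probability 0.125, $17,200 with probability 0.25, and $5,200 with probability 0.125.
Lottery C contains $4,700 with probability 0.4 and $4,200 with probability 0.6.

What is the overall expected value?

$9,034.55

EV(A) = 0.56 × 2900 + 0.04 × 4900 + 0.28 × 7500 + 0.12 × 14500 = 1624 + 196 + 2100 + 1740 = 5660
EV(B) = 0.5 × 4300 + 0.125 × 18700 + 0.25 × 17200 + 0.125 × 5200 = 2150 + 2337.5 + 4300 + 650 = 9437.5
EV(C) = 0.4 × 4700 + 0.6 × 4200 = 1880 + 2520 = 4400
Overall = 0.08 × 5660 + 0.9 × 9437.5 + 0.02 × 4400 = 452.8 + 8493.75 + 88 = 9034.55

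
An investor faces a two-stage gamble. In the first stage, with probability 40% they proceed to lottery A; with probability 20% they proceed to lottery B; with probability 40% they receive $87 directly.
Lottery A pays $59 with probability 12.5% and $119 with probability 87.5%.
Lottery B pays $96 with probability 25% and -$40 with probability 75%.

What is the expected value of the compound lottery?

$78.20

EV(A) = 0.125 × 59 + 0.875 × 119 = 7.375 + 104.125 = 111.5
EV(B) = 0.25 × 96 + 0.75 × (-40) = 24 − 30 = -6
Branch C: 87 (certain)
Overall = 0.4 × 111.5 + 0.2 × (-6) + 0.4 × 87 = 44.6 − 1.2 + 34.8 = 78.2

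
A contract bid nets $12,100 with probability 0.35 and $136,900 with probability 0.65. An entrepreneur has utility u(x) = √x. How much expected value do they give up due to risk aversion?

E[u] = 0.35·√12100 + 0.65·√136900 = 0.35·110 + 0.65·370 = 279
CE = (279)² = 77841
Risk premium = EV − CE = 93220 − 77841 = 15379

$15,379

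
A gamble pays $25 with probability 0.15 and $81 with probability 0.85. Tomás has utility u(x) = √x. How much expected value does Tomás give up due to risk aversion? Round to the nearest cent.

$2.04

E[u] = 0.15·√25 + 0.85·√81 = 0.15·5 + 0.85·9 = 8.4
CE = (8.4)² = 70.56
Risk premium = EV − CE = 72.6 − 70.56 = 2.04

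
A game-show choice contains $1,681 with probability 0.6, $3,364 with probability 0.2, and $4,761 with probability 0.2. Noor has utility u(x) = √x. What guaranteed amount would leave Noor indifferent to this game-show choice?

$2,500

E[u] = 0.6·√1681 + 0.2·√3364 + 0.2·√4761 = 0.6·41 + 0.2·58 + 0.2·69 = 50
CE = (50)² = 2500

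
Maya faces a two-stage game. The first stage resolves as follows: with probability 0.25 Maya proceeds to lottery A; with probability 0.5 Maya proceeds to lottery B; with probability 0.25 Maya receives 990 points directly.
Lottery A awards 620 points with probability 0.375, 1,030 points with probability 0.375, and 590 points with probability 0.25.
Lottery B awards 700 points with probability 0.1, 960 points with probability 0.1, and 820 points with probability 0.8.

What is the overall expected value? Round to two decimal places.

EV(A) = 0.375 × 620 + 0.375 × 1030 + 0.25 × 590 = 232.5 + 386.25 + 147.5 = 766.25
EV(B) = 0.1 × 700 + 0.1 × 960 + 0.8 × 820 = 70 + 96 + 656 = 822
Branch C: 990 (certain)
Overall = 0.25 × 766.25 + 0.5 × 822 + 0.25 × 990 = 191.5625 + 411 + 247.5 = 850.0625

850.06 points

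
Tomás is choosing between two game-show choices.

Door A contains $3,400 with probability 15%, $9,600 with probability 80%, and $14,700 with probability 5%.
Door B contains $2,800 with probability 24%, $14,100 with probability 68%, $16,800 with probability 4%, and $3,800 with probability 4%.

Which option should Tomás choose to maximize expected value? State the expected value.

Door B ($11,084)

Door A = 0.15 × 3400 + 0.8 × 9600 + 0.05 × 14700 = 510 + 7680 + 735 = 8925
Door B = 0.24 × 2800 + 0.68 × 14100 + 0.04 × 16800 + 0.04 × 3800 = 672 + 9588 + 672 + 152 = 11084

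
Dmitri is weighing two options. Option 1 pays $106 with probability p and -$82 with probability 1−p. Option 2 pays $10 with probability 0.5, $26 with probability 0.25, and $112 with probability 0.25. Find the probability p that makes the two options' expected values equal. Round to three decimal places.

EV(Option 2) = 0.5 × 10 + 0.25 × 26 + 0.25 × 112 = 5 + 6.5 + 28 = 39.5
p·106 + (1−p)·(-82) = 39.5
188p − 82 = 39.5
p = (39.5 + 82) / 188

p = 0.646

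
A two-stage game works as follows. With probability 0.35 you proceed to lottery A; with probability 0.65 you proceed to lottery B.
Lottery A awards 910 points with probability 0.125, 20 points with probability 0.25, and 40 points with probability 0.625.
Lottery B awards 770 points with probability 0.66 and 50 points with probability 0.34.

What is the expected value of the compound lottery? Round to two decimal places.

391.69 points

EV(A) = 0.125 × 910 + 0.25 × 20 + 0.625 × 40 = 113.75 + 5 + 25 = 143.75
EV(B) = 0.66 × 770 + 0.34 × 50 = 508.2 + 17 = 525.2
Overall = 0.35 × 143.75 + 0.65 × 525.2 = 50.3125 + 341.38 = 391.6925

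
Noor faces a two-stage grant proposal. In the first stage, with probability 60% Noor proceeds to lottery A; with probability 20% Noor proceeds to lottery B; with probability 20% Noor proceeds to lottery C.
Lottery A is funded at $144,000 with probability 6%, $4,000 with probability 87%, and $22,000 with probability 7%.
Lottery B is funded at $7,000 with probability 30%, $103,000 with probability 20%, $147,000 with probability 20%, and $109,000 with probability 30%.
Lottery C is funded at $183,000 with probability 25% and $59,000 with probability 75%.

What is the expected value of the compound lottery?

$43,156

EV(A) = 0.06 × 144000 + 0.87 × 4000 + 0.07 × 22000 = 8640 + 3480 + 1540 = 13660
EV(B) = 0.3 × 7000 + 0.2 × 103000 + 0.2 × 147000 + 0.3 × 109000 = 2100 + 20600 + 29400 + 32700 = 84800
EV(C) = 0.25 × 183000 + 0.75 × 59000 = 45750 + 44250 = 90000
Overall = 0.6 × 13660 + 0.2 × 84800 + 0.2 × 90000 = 8196 + 16960 + 18000 = 43156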